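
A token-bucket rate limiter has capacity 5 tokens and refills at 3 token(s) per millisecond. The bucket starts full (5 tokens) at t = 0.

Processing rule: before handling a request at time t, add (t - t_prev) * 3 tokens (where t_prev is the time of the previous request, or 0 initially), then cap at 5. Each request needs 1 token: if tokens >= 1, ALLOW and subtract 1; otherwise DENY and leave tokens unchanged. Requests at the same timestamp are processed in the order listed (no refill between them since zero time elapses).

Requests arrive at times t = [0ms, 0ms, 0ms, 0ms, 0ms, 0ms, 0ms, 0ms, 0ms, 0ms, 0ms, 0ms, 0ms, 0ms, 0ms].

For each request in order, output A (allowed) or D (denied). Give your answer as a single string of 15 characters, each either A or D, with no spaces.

Simulating step by step:
  req#1 t=0ms: ALLOW
  req#2 t=0ms: ALLOW
  req#3 t=0ms: ALLOW
  req#4 t=0ms: ALLOW
  req#5 t=0ms: ALLOW
  req#6 t=0ms: DENY
  req#7 t=0ms: DENY
  req#8 t=0ms: DENY
  req#9 t=0ms: DENY
  req#10 t=0ms: DENY
  req#11 t=0ms: DENY
  req#12 t=0ms: DENY
  req#13 t=0ms: DENY
  req#14 t=0ms: DENY
  req#15 t=0ms: DENY

Answer: AAAAADDDDDDDDDD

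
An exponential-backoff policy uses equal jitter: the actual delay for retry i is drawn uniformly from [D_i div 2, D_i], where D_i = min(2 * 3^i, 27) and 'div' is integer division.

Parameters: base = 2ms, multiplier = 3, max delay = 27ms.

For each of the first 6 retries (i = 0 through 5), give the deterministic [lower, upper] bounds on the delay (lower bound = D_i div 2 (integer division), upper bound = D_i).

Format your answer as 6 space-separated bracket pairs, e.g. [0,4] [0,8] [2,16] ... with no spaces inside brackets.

Computing bounds per retry:
  i=0: D_i=min(2*3^0,27)=2, bounds=[1,2]
  i=1: D_i=min(2*3^1,27)=6, bounds=[3,6]
  i=2: D_i=min(2*3^2,27)=18, bounds=[9,18]
  i=3: D_i=min(2*3^3,27)=27, bounds=[13,27]
  i=4: D_i=min(2*3^4,27)=27, bounds=[13,27]
  i=5: D_i=min(2*3^5,27)=27, bounds=[13,27]

Answer: [1,2] [3,6] [9,18] [13,27] [13,27] [13,27]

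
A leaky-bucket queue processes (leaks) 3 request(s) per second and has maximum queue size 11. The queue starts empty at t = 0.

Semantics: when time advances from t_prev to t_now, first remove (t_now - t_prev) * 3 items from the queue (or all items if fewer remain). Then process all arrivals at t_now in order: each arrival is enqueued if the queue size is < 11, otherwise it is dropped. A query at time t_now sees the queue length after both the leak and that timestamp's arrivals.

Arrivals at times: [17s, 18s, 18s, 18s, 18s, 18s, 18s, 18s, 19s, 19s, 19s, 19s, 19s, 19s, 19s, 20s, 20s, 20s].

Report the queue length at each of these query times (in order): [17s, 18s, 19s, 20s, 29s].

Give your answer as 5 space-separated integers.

Answer: 1 7 11 11 0

Derivation:
Queue lengths at query times:
  query t=17s: backlog = 1
  query t=18s: backlog = 7
  query t=19s: backlog = 11
  query t=20s: backlog = 11
  query t=29s: backlog = 0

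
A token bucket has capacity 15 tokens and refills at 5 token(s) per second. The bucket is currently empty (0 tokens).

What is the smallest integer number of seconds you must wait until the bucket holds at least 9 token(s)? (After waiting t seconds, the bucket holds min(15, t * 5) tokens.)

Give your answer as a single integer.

Need t * 5 >= 9, so t >= 9/5.
Smallest integer t = ceil(9/5) = 2.

Answer: 2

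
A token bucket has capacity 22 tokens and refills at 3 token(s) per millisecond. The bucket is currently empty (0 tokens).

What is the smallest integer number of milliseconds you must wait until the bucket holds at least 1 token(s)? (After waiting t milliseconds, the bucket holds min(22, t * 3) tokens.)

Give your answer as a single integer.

Answer: 1

Derivation:
Need t * 3 >= 1, so t >= 1/3.
Smallest integer t = ceil(1/3) = 1.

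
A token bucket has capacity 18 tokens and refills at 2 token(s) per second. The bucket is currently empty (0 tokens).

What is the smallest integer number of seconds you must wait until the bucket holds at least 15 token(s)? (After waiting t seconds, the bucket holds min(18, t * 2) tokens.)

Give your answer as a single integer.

Need t * 2 >= 15, so t >= 15/2.
Smallest integer t = ceil(15/2) = 8.

Answer: 8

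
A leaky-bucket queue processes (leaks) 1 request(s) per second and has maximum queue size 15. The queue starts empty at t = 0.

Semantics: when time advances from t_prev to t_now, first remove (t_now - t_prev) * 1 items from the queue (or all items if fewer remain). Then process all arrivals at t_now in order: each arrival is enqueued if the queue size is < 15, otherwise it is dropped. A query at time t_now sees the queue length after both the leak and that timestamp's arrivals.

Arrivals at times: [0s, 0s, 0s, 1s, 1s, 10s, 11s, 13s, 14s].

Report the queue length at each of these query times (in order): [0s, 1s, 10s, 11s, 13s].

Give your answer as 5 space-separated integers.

Queue lengths at query times:
  query t=0s: backlog = 3
  query t=1s: backlog = 4
  query t=10s: backlog = 1
  query t=11s: backlog = 1
  query t=13s: backlog = 1

Answer: 3 4 1 1 1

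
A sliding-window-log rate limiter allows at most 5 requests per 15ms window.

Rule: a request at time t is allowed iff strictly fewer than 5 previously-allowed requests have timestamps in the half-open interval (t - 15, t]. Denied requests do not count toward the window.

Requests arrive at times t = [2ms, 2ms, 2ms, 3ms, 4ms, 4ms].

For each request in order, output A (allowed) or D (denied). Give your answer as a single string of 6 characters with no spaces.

Tracking allowed requests in the window:
  req#1 t=2ms: ALLOW
  req#2 t=2ms: ALLOW
  req#3 t=2ms: ALLOW
  req#4 t=3ms: ALLOW
  req#5 t=4ms: ALLOW
  req#6 t=4ms: DENY

Answer: AAAAAD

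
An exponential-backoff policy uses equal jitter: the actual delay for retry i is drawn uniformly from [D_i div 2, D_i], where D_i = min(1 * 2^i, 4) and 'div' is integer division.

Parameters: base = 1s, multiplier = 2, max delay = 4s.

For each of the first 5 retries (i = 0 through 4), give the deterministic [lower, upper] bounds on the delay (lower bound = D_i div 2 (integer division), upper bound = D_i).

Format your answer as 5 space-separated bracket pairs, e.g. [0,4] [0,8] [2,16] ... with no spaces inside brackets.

Answer: [0,1] [1,2] [2,4] [2,4] [2,4]

Derivation:
Computing bounds per retry:
  i=0: D_i=min(1*2^0,4)=1, bounds=[0,1]
  i=1: D_i=min(1*2^1,4)=2, bounds=[1,2]
  i=2: D_i=min(1*2^2,4)=4, bounds=[2,4]
  i=3: D_i=min(1*2^3,4)=4, bounds=[2,4]
  i=4: D_i=min(1*2^4,4)=4, bounds=[2,4]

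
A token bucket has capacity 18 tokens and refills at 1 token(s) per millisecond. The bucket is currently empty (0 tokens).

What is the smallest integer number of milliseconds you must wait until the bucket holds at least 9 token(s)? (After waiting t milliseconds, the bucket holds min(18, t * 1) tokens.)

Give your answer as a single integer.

Need t * 1 >= 9, so t >= 9/1.
Smallest integer t = ceil(9/1) = 9.

Answer: 9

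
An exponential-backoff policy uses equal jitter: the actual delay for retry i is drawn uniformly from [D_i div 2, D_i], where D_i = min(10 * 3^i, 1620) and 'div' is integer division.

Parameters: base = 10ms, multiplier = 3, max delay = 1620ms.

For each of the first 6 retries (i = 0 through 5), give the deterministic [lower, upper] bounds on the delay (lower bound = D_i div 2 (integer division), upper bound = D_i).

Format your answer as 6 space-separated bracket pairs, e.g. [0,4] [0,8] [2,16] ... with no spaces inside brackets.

Computing bounds per retry:
  i=0: D_i=min(10*3^0,1620)=10, bounds=[5,10]
  i=1: D_i=min(10*3^1,1620)=30, bounds=[15,30]
  i=2: D_i=min(10*3^2,1620)=90, bounds=[45,90]
  i=3: D_i=min(10*3^3,1620)=270, bounds=[135,270]
  i=4: D_i=min(10*3^4,1620)=810, bounds=[405,810]
  i=5: D_i=min(10*3^5,1620)=1620, bounds=[810,1620]

Answer: [5,10] [15,30] [45,90] [135,270] [405,810] [810,1620]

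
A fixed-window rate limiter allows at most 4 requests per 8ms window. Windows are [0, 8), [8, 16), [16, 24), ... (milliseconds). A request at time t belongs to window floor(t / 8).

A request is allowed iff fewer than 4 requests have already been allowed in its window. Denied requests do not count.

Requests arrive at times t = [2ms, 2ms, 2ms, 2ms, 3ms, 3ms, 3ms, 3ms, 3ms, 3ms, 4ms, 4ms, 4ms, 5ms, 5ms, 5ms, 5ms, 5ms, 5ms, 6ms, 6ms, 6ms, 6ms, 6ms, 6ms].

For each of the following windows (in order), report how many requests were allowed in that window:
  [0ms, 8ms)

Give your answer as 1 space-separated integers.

Processing requests:
  req#1 t=2ms (window 0): ALLOW
  req#2 t=2ms (window 0): ALLOW
  req#3 t=2ms (window 0): ALLOW
  req#4 t=2ms (window 0): ALLOW
  req#5 t=3ms (window 0): DENY
  req#6 t=3ms (window 0): DENY
  req#7 t=3ms (window 0): DENY
  req#8 t=3ms (window 0): DENY
  req#9 t=3ms (window 0): DENY
  req#10 t=3ms (window 0): DENY
  req#11 t=4ms (window 0): DENY
  req#12 t=4ms (window 0): DENY
  req#13 t=4ms (window 0): DENY
  req#14 t=5ms (window 0): DENY
  req#15 t=5ms (window 0): DENY
  req#16 t=5ms (window 0): DENY
  req#17 t=5ms (window 0): DENY
  req#18 t=5ms (window 0): DENY
  req#19 t=5ms (window 0): DENY
  req#20 t=6ms (window 0): DENY
  req#21 t=6ms (window 0): DENY
  req#22 t=6ms (window 0): DENY
  req#23 t=6ms (window 0): DENY
  req#24 t=6ms (window 0): DENY
  req#25 t=6ms (window 0): DENY

Allowed counts by window: 4

Answer: 4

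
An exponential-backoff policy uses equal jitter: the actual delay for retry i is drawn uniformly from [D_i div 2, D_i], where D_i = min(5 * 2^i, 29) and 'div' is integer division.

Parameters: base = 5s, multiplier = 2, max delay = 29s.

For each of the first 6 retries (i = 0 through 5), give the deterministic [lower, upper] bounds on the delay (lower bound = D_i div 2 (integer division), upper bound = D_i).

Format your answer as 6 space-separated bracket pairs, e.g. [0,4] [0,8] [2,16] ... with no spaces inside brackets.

Computing bounds per retry:
  i=0: D_i=min(5*2^0,29)=5, bounds=[2,5]
  i=1: D_i=min(5*2^1,29)=10, bounds=[5,10]
  i=2: D_i=min(5*2^2,29)=20, bounds=[10,20]
  i=3: D_i=min(5*2^3,29)=29, bounds=[14,29]
  i=4: D_i=min(5*2^4,29)=29, bounds=[14,29]
  i=5: D_i=min(5*2^5,29)=29, bounds=[14,29]

Answer: [2,5] [5,10] [10,20] [14,29] [14,29] [14,29]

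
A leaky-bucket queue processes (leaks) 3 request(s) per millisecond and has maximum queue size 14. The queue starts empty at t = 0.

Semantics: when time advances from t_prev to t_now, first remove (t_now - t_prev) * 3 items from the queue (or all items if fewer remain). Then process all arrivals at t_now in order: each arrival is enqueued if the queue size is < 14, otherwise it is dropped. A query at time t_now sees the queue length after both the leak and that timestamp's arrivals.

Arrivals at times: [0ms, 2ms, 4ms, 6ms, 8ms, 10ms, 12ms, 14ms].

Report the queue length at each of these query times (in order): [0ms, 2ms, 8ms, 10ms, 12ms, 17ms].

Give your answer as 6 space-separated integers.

Queue lengths at query times:
  query t=0ms: backlog = 1
  query t=2ms: backlog = 1
  query t=8ms: backlog = 1
  query t=10ms: backlog = 1
  query t=12ms: backlog = 1
  query t=17ms: backlog = 0

Answer: 1 1 1 1 1 0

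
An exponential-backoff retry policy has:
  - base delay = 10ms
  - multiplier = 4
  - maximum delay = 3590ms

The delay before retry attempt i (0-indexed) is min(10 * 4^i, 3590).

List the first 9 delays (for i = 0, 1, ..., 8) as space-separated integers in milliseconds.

Answer: 10 40 160 640 2560 3590 3590 3590 3590

Derivation:
Computing each delay:
  i=0: min(10*4^0, 3590) = 10
  i=1: min(10*4^1, 3590) = 40
  i=2: min(10*4^2, 3590) = 160
  i=3: min(10*4^3, 3590) = 640
  i=4: min(10*4^4, 3590) = 2560
  i=5: min(10*4^5, 3590) = 3590
  i=6: min(10*4^6, 3590) = 3590
  i=7: min(10*4^7, 3590) = 3590
  i=8: min(10*4^8, 3590) = 3590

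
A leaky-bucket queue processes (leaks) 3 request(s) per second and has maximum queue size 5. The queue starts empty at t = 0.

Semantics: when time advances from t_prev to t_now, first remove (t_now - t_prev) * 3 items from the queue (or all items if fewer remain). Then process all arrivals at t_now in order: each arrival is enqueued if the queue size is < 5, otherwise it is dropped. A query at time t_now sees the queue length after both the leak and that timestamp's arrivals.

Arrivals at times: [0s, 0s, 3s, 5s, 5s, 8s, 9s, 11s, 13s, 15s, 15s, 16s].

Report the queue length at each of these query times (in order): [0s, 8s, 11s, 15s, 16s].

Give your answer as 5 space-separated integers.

Queue lengths at query times:
  query t=0s: backlog = 2
  query t=8s: backlog = 1
  query t=11s: backlog = 1
  query t=15s: backlog = 2
  query t=16s: backlog = 1

Answer: 2 1 1 2 1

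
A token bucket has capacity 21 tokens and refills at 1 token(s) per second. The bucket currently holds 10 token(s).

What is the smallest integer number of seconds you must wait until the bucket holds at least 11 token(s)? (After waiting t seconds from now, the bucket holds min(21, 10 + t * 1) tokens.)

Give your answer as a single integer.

Need 10 + t * 1 >= 11, so t >= 1/1.
Smallest integer t = ceil(1/1) = 1.

Answer: 1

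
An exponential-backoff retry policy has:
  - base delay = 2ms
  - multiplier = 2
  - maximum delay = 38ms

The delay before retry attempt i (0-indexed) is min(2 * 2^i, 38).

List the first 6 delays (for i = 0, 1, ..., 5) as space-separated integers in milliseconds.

Computing each delay:
  i=0: min(2*2^0, 38) = 2
  i=1: min(2*2^1, 38) = 4
  i=2: min(2*2^2, 38) = 8
  i=3: min(2*2^3, 38) = 16
  i=4: min(2*2^4, 38) = 32
  i=5: min(2*2^5, 38) = 38

Answer: 2 4 8 16 32 38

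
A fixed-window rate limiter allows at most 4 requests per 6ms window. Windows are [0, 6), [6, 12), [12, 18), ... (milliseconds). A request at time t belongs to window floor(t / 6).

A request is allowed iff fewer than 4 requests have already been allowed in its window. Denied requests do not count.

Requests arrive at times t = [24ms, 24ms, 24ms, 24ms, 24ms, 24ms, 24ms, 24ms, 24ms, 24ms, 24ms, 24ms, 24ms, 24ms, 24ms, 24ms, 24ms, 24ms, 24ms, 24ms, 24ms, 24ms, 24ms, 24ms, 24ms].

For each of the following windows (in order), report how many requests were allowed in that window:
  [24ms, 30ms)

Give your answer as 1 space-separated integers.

Answer: 4

Derivation:
Processing requests:
  req#1 t=24ms (window 4): ALLOW
  req#2 t=24ms (window 4): ALLOW
  req#3 t=24ms (window 4): ALLOW
  req#4 t=24ms (window 4): ALLOW
  req#5 t=24ms (window 4): DENY
  req#6 t=24ms (window 4): DENY
  req#7 t=24ms (window 4): DENY
  req#8 t=24ms (window 4): DENY
  req#9 t=24ms (window 4): DENY
  req#10 t=24ms (window 4): DENY
  req#11 t=24ms (window 4): DENY
  req#12 t=24ms (window 4): DENY
  req#13 t=24ms (window 4): DENY
  req#14 t=24ms (window 4): DENY
  req#15 t=24ms (window 4): DENY
  req#16 t=24ms (window 4): DENY
  req#17 t=24ms (window 4): DENY
  req#18 t=24ms (window 4): DENY
  req#19 t=24ms (window 4): DENY
  req#20 t=24ms (window 4): DENY
  req#21 t=24ms (window 4): DENY
  req#22 t=24ms (window 4): DENY
  req#23 t=24ms (window 4): DENY
  req#24 t=24ms (window 4): DENY
  req#25 t=24ms (window 4): DENY

Allowed counts by window: 4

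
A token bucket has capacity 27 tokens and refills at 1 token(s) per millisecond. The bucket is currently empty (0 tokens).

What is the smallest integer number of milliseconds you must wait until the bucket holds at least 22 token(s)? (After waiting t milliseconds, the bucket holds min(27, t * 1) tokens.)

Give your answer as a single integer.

Answer: 22

Derivation:
Need t * 1 >= 22, so t >= 22/1.
Smallest integer t = ceil(22/1) = 22.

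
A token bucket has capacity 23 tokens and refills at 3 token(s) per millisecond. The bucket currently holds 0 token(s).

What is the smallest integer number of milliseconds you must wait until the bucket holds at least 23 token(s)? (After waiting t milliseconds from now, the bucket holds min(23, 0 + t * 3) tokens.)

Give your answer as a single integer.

Need 0 + t * 3 >= 23, so t >= 23/3.
Smallest integer t = ceil(23/3) = 8.

Answer: 8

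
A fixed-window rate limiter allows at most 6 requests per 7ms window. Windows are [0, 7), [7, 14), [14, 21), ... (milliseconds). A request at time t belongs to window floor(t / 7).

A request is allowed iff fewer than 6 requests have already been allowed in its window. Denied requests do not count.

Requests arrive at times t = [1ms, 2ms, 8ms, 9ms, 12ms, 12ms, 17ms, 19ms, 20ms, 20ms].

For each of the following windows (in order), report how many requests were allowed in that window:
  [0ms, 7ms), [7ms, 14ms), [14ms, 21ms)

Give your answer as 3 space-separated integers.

Processing requests:
  req#1 t=1ms (window 0): ALLOW
  req#2 t=2ms (window 0): ALLOW
  req#3 t=8ms (window 1): ALLOW
  req#4 t=9ms (window 1): ALLOW
  req#5 t=12ms (window 1): ALLOW
  req#6 t=12ms (window 1): ALLOW
  req#7 t=17ms (window 2): ALLOW
  req#8 t=19ms (window 2): ALLOW
  req#9 t=20ms (window 2): ALLOW
  req#10 t=20ms (window 2): ALLOW

Allowed counts by window: 2 4 4

Answer: 2 4 4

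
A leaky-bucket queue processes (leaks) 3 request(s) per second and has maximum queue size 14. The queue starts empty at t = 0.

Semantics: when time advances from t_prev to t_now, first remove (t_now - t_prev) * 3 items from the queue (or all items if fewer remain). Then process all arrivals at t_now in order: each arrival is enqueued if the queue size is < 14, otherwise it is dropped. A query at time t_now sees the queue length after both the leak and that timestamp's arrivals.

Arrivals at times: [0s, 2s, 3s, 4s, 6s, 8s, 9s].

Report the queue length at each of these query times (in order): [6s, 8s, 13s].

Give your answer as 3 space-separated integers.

Queue lengths at query times:
  query t=6s: backlog = 1
  query t=8s: backlog = 1
  query t=13s: backlog = 0

Answer: 1 1 0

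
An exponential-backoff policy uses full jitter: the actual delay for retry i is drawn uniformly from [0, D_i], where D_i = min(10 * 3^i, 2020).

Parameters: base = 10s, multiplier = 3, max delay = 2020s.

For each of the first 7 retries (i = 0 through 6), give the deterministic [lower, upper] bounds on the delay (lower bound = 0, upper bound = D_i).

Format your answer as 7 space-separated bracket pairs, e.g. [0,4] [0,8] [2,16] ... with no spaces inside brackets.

Answer: [0,10] [0,30] [0,90] [0,270] [0,810] [0,2020] [0,2020]

Derivation:
Computing bounds per retry:
  i=0: D_i=min(10*3^0,2020)=10, bounds=[0,10]
  i=1: D_i=min(10*3^1,2020)=30, bounds=[0,30]
  i=2: D_i=min(10*3^2,2020)=90, bounds=[0,90]
  i=3: D_i=min(10*3^3,2020)=270, bounds=[0,270]
  i=4: D_i=min(10*3^4,2020)=810, bounds=[0,810]
  i=5: D_i=min(10*3^5,2020)=2020, bounds=[0,2020]
  i=6: D_i=min(10*3^6,2020)=2020, bounds=[0,2020]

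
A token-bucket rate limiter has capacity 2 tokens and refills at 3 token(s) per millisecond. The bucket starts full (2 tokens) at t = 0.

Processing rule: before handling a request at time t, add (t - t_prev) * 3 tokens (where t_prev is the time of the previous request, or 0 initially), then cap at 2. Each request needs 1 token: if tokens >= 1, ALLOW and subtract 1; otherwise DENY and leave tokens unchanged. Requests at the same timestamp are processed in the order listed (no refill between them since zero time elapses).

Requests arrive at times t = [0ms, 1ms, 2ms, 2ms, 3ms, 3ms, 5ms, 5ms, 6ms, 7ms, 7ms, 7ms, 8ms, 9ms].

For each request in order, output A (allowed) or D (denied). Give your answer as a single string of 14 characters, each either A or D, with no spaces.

Answer: AAAAAAAAAAADAA

Derivation:
Simulating step by step:
  req#1 t=0ms: ALLOW
  req#2 t=1ms: ALLOW
  req#3 t=2ms: ALLOW
  req#4 t=2ms: ALLOW
  req#5 t=3ms: ALLOW
  req#6 t=3ms: ALLOW
  req#7 t=5ms: ALLOW
  req#8 t=5ms: ALLOW
  req#9 t=6ms: ALLOW
  req#10 t=7ms: ALLOW
  req#11 t=7ms: ALLOW
  req#12 t=7ms: DENY
  req#13 t=8ms: ALLOW
  req#14 t=9ms: ALLOW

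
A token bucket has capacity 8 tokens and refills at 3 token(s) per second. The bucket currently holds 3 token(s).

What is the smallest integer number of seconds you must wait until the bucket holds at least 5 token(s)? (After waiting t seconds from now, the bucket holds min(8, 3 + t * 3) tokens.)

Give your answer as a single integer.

Need 3 + t * 3 >= 5, so t >= 2/3.
Smallest integer t = ceil(2/3) = 1.

Answer: 1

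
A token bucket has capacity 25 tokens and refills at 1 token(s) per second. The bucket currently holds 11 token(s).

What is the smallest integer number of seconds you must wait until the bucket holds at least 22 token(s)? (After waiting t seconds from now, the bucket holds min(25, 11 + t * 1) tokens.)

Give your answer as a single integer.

Need 11 + t * 1 >= 22, so t >= 11/1.
Smallest integer t = ceil(11/1) = 11.

Answer: 11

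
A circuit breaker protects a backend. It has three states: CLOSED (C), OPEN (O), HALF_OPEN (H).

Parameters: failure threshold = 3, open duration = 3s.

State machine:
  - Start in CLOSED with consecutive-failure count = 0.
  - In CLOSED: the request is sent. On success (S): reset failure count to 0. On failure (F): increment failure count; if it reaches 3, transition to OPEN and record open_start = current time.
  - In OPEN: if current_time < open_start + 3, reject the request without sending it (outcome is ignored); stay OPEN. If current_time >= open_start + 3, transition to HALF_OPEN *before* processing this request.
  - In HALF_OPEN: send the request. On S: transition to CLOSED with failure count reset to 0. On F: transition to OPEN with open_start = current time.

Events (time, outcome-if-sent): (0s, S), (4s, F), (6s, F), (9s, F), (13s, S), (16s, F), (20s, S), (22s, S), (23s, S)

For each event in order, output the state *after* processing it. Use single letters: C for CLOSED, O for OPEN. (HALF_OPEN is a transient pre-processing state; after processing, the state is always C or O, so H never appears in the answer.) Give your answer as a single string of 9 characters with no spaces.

Answer: CCCOCCCCC

Derivation:
State after each event:
  event#1 t=0s outcome=S: state=CLOSED
  event#2 t=4s outcome=F: state=CLOSED
  event#3 t=6s outcome=F: state=CLOSED
  event#4 t=9s outcome=F: state=OPEN
  event#5 t=13s outcome=S: state=CLOSED
  event#6 t=16s outcome=F: state=CLOSED
  event#7 t=20s outcome=S: state=CLOSED
  event#8 t=22s outcome=S: state=CLOSED
  event#9 t=23s outcome=S: state=CLOSED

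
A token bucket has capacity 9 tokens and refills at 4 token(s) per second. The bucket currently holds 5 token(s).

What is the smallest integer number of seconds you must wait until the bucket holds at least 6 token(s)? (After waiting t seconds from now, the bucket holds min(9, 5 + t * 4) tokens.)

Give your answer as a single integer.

Answer: 1

Derivation:
Need 5 + t * 4 >= 6, so t >= 1/4.
Smallest integer t = ceil(1/4) = 1.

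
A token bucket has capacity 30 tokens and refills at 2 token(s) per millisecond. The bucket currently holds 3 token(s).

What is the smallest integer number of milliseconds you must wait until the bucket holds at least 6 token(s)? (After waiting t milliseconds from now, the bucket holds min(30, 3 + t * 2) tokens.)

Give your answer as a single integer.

Need 3 + t * 2 >= 6, so t >= 3/2.
Smallest integer t = ceil(3/2) = 2.

Answer: 2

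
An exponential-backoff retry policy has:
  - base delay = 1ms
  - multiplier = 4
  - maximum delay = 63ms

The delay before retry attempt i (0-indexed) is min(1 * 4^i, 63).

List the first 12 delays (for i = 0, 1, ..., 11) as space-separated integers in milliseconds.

Answer: 1 4 16 63 63 63 63 63 63 63 63 63

Derivation:
Computing each delay:
  i=0: min(1*4^0, 63) = 1
  i=1: min(1*4^1, 63) = 4
  i=2: min(1*4^2, 63) = 16
  i=3: min(1*4^3, 63) = 63
  i=4: min(1*4^4, 63) = 63
  i=5: min(1*4^5, 63) = 63
  i=6: min(1*4^6, 63) = 63
  i=7: min(1*4^7, 63) = 63
  i=8: min(1*4^8, 63) = 63
  i=9: min(1*4^9, 63) = 63
  i=10: min(1*4^10, 63) = 63
  i=11: min(1*4^11, 63) = 63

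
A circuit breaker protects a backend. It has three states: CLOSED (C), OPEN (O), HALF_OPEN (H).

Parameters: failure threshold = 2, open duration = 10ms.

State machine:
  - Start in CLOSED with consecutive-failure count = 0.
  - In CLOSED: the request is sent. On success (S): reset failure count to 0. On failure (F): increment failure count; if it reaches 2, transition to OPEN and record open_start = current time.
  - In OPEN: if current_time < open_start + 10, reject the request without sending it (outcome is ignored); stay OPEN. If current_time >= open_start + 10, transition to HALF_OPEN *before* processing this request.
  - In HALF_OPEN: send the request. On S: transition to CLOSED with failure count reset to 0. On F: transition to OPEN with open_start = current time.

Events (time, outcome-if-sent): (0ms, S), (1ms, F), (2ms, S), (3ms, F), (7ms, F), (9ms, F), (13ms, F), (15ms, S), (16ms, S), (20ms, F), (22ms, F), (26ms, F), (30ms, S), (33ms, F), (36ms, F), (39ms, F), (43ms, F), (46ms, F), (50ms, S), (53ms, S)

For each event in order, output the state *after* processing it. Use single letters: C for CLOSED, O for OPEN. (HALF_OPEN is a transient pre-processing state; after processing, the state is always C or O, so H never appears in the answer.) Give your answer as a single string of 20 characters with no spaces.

Answer: CCCCOOOOOOOOCCOOOOOO

Derivation:
State after each event:
  event#1 t=0ms outcome=S: state=CLOSED
  event#2 t=1ms outcome=F: state=CLOSED
  event#3 t=2ms outcome=S: state=CLOSED
  event#4 t=3ms outcome=F: state=CLOSED
  event#5 t=7ms outcome=F: state=OPEN
  event#6 t=9ms outcome=F: state=OPEN
  event#7 t=13ms outcome=F: state=OPEN
  event#8 t=15ms outcome=S: state=OPEN
  event#9 t=16ms outcome=S: state=OPEN
  event#10 t=20ms outcome=F: state=OPEN
  event#11 t=22ms outcome=F: state=OPEN
  event#12 t=26ms outcome=F: state=OPEN
  event#13 t=30ms outcome=S: state=CLOSED
  event#14 t=33ms outcome=F: state=CLOSED
  event#15 t=36ms outcome=F: state=OPEN
  event#16 t=39ms outcome=F: state=OPEN
  event#17 t=43ms outcome=F: state=OPEN
  event#18 t=46ms outcome=F: state=OPEN
  event#19 t=50ms outcome=S: state=OPEN
  event#20 t=53ms outcome=S: state=OPEN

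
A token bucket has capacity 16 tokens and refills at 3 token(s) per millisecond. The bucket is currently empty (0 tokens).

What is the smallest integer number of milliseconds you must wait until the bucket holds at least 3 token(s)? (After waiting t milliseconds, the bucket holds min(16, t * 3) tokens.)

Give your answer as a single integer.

Answer: 1

Derivation:
Need t * 3 >= 3, so t >= 3/3.
Smallest integer t = ceil(3/3) = 1.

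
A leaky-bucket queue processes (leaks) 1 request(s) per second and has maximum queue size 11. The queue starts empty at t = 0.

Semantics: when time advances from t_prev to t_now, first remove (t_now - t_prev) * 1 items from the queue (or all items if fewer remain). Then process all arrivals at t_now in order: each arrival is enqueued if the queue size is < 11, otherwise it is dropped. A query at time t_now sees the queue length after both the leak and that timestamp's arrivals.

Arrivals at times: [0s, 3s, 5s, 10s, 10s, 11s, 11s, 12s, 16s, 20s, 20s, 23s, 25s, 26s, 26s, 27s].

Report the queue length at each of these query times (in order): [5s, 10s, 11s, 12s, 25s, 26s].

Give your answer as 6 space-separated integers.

Answer: 1 2 3 3 1 2

Derivation:
Queue lengths at query times:
  query t=5s: backlog = 1
  query t=10s: backlog = 2
  query t=11s: backlog = 3
  query t=12s: backlog = 3
  query t=25s: backlog = 1
  query t=26s: backlog = 2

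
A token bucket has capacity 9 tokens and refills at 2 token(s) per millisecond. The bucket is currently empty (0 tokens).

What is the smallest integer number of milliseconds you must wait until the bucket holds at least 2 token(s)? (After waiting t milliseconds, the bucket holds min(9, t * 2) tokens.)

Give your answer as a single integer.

Answer: 1

Derivation:
Need t * 2 >= 2, so t >= 2/2.
Smallest integer t = ceil(2/2) = 1.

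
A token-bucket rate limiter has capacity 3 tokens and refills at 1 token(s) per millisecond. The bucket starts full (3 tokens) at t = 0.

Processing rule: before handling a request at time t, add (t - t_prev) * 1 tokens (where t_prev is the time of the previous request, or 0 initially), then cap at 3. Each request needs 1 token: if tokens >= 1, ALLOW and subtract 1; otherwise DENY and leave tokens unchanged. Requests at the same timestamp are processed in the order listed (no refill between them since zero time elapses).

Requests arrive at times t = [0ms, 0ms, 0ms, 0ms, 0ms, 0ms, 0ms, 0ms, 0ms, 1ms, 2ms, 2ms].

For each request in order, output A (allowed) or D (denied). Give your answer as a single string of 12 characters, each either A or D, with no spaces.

Simulating step by step:
  req#1 t=0ms: ALLOW
  req#2 t=0ms: ALLOW
  req#3 t=0ms: ALLOW
  req#4 t=0ms: DENY
  req#5 t=0ms: DENY
  req#6 t=0ms: DENY
  req#7 t=0ms: DENY
  req#8 t=0ms: DENY
  req#9 t=0ms: DENY
  req#10 t=1ms: ALLOW
  req#11 t=2ms: ALLOW
  req#12 t=2ms: DENY

Answer: AAADDDDDDAAD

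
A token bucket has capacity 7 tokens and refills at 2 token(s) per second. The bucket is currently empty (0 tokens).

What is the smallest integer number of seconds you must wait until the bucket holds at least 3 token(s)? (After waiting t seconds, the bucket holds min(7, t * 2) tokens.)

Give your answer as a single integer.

Answer: 2

Derivation:
Need t * 2 >= 3, so t >= 3/2.
Smallest integer t = ceil(3/2) = 2.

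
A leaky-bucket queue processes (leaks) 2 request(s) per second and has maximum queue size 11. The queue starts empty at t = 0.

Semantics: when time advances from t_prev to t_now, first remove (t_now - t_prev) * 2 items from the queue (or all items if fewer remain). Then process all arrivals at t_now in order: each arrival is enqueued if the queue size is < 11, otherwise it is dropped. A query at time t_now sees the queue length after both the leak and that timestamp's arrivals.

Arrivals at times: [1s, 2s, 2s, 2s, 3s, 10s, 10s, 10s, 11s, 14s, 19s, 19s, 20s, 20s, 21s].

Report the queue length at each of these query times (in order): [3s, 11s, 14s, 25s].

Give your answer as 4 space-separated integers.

Answer: 2 2 1 0

Derivation:
Queue lengths at query times:
  query t=3s: backlog = 2
  query t=11s: backlog = 2
  query t=14s: backlog = 1
  query t=25s: backlog = 0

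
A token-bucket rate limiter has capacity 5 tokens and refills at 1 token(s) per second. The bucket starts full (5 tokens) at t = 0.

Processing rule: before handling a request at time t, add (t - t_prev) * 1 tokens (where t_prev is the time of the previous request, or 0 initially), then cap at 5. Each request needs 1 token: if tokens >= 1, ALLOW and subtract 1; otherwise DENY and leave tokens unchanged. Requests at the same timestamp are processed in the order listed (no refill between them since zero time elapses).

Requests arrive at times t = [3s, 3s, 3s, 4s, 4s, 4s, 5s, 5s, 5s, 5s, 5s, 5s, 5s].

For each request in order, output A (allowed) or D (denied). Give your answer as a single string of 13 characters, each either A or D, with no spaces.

Simulating step by step:
  req#1 t=3s: ALLOW
  req#2 t=3s: ALLOW
  req#3 t=3s: ALLOW
  req#4 t=4s: ALLOW
  req#5 t=4s: ALLOW
  req#6 t=4s: ALLOW
  req#7 t=5s: ALLOW
  req#8 t=5s: DENY
  req#9 t=5s: DENY
  req#10 t=5s: DENY
  req#11 t=5s: DENY
  req#12 t=5s: DENY
  req#13 t=5s: DENY

Answer: AAAAAAADDDDDD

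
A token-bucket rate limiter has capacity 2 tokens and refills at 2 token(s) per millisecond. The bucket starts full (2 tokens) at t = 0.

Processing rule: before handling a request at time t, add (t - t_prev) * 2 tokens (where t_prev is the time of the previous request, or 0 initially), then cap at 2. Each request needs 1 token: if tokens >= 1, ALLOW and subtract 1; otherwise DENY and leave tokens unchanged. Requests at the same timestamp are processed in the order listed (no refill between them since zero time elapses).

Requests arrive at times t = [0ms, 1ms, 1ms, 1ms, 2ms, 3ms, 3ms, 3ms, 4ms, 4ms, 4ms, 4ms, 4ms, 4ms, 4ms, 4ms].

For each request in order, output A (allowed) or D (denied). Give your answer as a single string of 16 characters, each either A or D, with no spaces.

Answer: AAADAAADAADDDDDD

Derivation:
Simulating step by step:
  req#1 t=0ms: ALLOW
  req#2 t=1ms: ALLOW
  req#3 t=1ms: ALLOW
  req#4 t=1ms: DENY
  req#5 t=2ms: ALLOW
  req#6 t=3ms: ALLOW
  req#7 t=3ms: ALLOW
  req#8 t=3ms: DENY
  req#9 t=4ms: ALLOW
  req#10 t=4ms: ALLOW
  req#11 t=4ms: DENY
  req#12 t=4ms: DENY
  req#13 t=4ms: DENY
  req#14 t=4ms: DENY
  req#15 t=4ms: DENY
  req#16 t=4ms: DENY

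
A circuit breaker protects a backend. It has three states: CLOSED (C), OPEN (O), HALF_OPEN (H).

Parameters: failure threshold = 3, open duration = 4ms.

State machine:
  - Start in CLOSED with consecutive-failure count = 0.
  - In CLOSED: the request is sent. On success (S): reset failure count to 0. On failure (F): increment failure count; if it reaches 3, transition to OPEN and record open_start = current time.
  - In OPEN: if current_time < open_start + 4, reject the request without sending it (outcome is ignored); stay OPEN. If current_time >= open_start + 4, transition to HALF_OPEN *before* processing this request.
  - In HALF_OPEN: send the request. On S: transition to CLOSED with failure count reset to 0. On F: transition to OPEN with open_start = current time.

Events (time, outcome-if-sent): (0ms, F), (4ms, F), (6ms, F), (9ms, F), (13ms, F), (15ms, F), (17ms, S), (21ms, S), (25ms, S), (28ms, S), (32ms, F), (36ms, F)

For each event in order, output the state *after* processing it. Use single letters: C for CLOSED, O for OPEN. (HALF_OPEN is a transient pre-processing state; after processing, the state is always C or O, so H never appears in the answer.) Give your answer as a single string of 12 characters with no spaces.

State after each event:
  event#1 t=0ms outcome=F: state=CLOSED
  event#2 t=4ms outcome=F: state=CLOSED
  event#3 t=6ms outcome=F: state=OPEN
  event#4 t=9ms outcome=F: state=OPEN
  event#5 t=13ms outcome=F: state=OPEN
  event#6 t=15ms outcome=F: state=OPEN
  event#7 t=17ms outcome=S: state=CLOSED
  event#8 t=21ms outcome=S: state=CLOSED
  event#9 t=25ms outcome=S: state=CLOSED
  event#10 t=28ms outcome=S: state=CLOSED
  event#11 t=32ms outcome=F: state=CLOSED
  event#12 t=36ms outcome=F: state=CLOSED

Answer: CCOOOOCCCCCC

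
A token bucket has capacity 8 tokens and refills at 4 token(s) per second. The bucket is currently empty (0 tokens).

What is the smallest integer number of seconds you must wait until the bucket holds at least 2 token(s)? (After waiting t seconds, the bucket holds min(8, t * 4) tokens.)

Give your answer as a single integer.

Need t * 4 >= 2, so t >= 2/4.
Smallest integer t = ceil(2/4) = 1.

Answer: 1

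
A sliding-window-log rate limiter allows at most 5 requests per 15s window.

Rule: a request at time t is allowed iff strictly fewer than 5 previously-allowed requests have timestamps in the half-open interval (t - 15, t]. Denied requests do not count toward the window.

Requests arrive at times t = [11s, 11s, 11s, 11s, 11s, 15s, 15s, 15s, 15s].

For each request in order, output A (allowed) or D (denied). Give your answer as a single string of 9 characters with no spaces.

Tracking allowed requests in the window:
  req#1 t=11s: ALLOW
  req#2 t=11s: ALLOW
  req#3 t=11s: ALLOW
  req#4 t=11s: ALLOW
  req#5 t=11s: ALLOW
  req#6 t=15s: DENY
  req#7 t=15s: DENY
  req#8 t=15s: DENY
  req#9 t=15s: DENY

Answer: AAAAADDDD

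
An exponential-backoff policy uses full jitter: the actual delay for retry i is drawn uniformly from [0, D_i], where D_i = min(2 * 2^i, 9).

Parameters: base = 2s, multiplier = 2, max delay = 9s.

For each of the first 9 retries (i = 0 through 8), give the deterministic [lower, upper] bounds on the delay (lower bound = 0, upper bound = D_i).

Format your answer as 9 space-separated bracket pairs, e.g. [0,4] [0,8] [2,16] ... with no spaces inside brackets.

Computing bounds per retry:
  i=0: D_i=min(2*2^0,9)=2, bounds=[0,2]
  i=1: D_i=min(2*2^1,9)=4, bounds=[0,4]
  i=2: D_i=min(2*2^2,9)=8, bounds=[0,8]
  i=3: D_i=min(2*2^3,9)=9, bounds=[0,9]
  i=4: D_i=min(2*2^4,9)=9, bounds=[0,9]
  i=5: D_i=min(2*2^5,9)=9, bounds=[0,9]
  i=6: D_i=min(2*2^6,9)=9, bounds=[0,9]
  i=7: D_i=min(2*2^7,9)=9, bounds=[0,9]
  i=8: D_i=min(2*2^8,9)=9, bounds=[0,9]

Answer: [0,2] [0,4] [0,8] [0,9] [0,9] [0,9] [0,9] [0,9] [0,9]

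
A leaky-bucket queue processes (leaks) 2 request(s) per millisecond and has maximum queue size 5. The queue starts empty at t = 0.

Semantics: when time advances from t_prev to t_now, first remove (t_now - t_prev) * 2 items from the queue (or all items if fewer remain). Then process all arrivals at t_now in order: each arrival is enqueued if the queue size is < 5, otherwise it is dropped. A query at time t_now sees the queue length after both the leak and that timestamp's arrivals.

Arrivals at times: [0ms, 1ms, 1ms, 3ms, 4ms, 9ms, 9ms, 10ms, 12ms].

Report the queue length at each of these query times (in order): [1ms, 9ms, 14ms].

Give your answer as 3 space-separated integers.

Answer: 2 2 0

Derivation:
Queue lengths at query times:
  query t=1ms: backlog = 2
  query t=9ms: backlog = 2
  query t=14ms: backlog = 0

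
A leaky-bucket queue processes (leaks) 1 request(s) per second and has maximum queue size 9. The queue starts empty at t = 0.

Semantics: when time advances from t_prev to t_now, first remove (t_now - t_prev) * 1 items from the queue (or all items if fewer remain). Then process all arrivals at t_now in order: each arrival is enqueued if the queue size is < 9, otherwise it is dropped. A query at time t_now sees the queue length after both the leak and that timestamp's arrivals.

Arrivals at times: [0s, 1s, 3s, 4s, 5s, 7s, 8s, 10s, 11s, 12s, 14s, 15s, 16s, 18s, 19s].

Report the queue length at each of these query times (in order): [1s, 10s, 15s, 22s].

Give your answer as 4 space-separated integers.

Answer: 1 1 1 0

Derivation:
Queue lengths at query times:
  query t=1s: backlog = 1
  query t=10s: backlog = 1
  query t=15s: backlog = 1
  query t=22s: backlog = 0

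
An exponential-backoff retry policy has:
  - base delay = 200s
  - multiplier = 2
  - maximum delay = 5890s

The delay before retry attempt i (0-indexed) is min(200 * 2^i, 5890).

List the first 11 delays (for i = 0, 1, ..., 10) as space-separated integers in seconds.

Answer: 200 400 800 1600 3200 5890 5890 5890 5890 5890 5890

Derivation:
Computing each delay:
  i=0: min(200*2^0, 5890) = 200
  i=1: min(200*2^1, 5890) = 400
  i=2: min(200*2^2, 5890) = 800
  i=3: min(200*2^3, 5890) = 1600
  i=4: min(200*2^4, 5890) = 3200
  i=5: min(200*2^5, 5890) = 5890
  i=6: min(200*2^6, 5890) = 5890
  i=7: min(200*2^7, 5890) = 5890
  i=8: min(200*2^8, 5890) = 5890
  i=9: min(200*2^9, 5890) = 5890
  i=10: min(200*2^10, 5890) = 5890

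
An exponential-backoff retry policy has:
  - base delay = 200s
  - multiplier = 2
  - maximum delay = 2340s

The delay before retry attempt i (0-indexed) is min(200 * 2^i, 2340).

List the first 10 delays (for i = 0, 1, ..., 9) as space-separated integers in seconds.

Answer: 200 400 800 1600 2340 2340 2340 2340 2340 2340

Derivation:
Computing each delay:
  i=0: min(200*2^0, 2340) = 200
  i=1: min(200*2^1, 2340) = 400
  i=2: min(200*2^2, 2340) = 800
  i=3: min(200*2^3, 2340) = 1600
  i=4: min(200*2^4, 2340) = 2340
  i=5: min(200*2^5, 2340) = 2340
  i=6: min(200*2^6, 2340) = 2340
  i=7: min(200*2^7, 2340) = 2340
  i=8: min(200*2^8, 2340) = 2340
  i=9: min(200*2^9, 2340) = 2340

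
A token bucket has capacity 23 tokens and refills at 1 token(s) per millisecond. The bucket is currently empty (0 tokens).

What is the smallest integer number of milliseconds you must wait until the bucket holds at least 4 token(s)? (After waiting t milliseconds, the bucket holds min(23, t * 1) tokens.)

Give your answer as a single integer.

Answer: 4

Derivation:
Need t * 1 >= 4, so t >= 4/1.
Smallest integer t = ceil(4/1) = 4.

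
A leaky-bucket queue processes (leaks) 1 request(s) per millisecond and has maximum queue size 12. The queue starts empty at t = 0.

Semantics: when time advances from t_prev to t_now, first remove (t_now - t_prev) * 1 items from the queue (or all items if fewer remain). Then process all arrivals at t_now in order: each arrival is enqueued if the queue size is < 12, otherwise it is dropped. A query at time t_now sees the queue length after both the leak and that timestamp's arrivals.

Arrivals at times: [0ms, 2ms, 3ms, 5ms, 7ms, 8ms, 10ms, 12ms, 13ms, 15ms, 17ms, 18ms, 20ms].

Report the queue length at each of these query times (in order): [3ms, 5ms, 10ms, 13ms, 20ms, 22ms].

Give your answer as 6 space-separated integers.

Queue lengths at query times:
  query t=3ms: backlog = 1
  query t=5ms: backlog = 1
  query t=10ms: backlog = 1
  query t=13ms: backlog = 1
  query t=20ms: backlog = 1
  query t=22ms: backlog = 0

Answer: 1 1 1 1 1 0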